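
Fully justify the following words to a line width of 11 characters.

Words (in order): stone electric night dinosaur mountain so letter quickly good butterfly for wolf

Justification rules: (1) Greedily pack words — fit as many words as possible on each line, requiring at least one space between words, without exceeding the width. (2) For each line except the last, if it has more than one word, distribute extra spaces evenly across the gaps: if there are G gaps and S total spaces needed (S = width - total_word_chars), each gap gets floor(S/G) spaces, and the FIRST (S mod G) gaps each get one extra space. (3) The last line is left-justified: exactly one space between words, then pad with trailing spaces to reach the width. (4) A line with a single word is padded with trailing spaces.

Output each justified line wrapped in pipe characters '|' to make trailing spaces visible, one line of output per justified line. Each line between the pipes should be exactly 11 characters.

Answer: |stone      |
|electric   |
|night      |
|dinosaur   |
|mountain so|
|letter     |
|quickly    |
|good       |
|butterfly  |
|for wolf   |

Derivation:
Line 1: ['stone'] (min_width=5, slack=6)
Line 2: ['electric'] (min_width=8, slack=3)
Line 3: ['night'] (min_width=5, slack=6)
Line 4: ['dinosaur'] (min_width=8, slack=3)
Line 5: ['mountain', 'so'] (min_width=11, slack=0)
Line 6: ['letter'] (min_width=6, slack=5)
Line 7: ['quickly'] (min_width=7, slack=4)
Line 8: ['good'] (min_width=4, slack=7)
Line 9: ['butterfly'] (min_width=9, slack=2)
Line 10: ['for', 'wolf'] (min_width=8, slack=3)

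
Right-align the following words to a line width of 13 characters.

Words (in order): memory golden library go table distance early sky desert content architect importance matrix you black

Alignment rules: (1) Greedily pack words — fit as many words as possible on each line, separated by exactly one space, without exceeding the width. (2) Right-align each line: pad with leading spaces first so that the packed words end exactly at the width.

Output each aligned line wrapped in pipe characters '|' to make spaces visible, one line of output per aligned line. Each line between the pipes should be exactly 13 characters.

Line 1: ['memory', 'golden'] (min_width=13, slack=0)
Line 2: ['library', 'go'] (min_width=10, slack=3)
Line 3: ['table'] (min_width=5, slack=8)
Line 4: ['distance'] (min_width=8, slack=5)
Line 5: ['early', 'sky'] (min_width=9, slack=4)
Line 6: ['desert'] (min_width=6, slack=7)
Line 7: ['content'] (min_width=7, slack=6)
Line 8: ['architect'] (min_width=9, slack=4)
Line 9: ['importance'] (min_width=10, slack=3)
Line 10: ['matrix', 'you'] (min_width=10, slack=3)
Line 11: ['black'] (min_width=5, slack=8)

Answer: |memory golden|
|   library go|
|        table|
|     distance|
|    early sky|
|       desert|
|      content|
|    architect|
|   importance|
|   matrix you|
|        black|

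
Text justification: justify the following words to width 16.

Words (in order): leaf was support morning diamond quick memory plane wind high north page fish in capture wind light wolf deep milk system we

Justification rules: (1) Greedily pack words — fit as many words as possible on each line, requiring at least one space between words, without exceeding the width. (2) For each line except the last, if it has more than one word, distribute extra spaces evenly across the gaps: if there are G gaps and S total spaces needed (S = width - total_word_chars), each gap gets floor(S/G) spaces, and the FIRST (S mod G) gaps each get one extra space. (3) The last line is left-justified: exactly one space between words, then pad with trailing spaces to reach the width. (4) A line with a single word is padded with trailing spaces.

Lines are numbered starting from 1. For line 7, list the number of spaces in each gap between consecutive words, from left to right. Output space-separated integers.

Answer: 2 1

Derivation:
Line 1: ['leaf', 'was', 'support'] (min_width=16, slack=0)
Line 2: ['morning', 'diamond'] (min_width=15, slack=1)
Line 3: ['quick', 'memory'] (min_width=12, slack=4)
Line 4: ['plane', 'wind', 'high'] (min_width=15, slack=1)
Line 5: ['north', 'page', 'fish'] (min_width=15, slack=1)
Line 6: ['in', 'capture', 'wind'] (min_width=15, slack=1)
Line 7: ['light', 'wolf', 'deep'] (min_width=15, slack=1)
Line 8: ['milk', 'system', 'we'] (min_width=14, slack=2)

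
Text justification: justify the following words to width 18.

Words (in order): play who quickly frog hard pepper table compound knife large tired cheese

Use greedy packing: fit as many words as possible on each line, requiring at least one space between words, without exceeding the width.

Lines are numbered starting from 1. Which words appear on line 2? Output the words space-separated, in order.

Line 1: ['play', 'who', 'quickly'] (min_width=16, slack=2)
Line 2: ['frog', 'hard', 'pepper'] (min_width=16, slack=2)
Line 3: ['table', 'compound'] (min_width=14, slack=4)
Line 4: ['knife', 'large', 'tired'] (min_width=17, slack=1)
Line 5: ['cheese'] (min_width=6, slack=12)

Answer: frog hard pepper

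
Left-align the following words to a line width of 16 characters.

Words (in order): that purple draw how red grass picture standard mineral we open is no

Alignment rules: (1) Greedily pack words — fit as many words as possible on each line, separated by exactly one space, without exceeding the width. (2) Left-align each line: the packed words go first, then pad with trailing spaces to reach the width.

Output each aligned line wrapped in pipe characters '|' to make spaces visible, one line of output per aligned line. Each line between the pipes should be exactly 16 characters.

Line 1: ['that', 'purple', 'draw'] (min_width=16, slack=0)
Line 2: ['how', 'red', 'grass'] (min_width=13, slack=3)
Line 3: ['picture', 'standard'] (min_width=16, slack=0)
Line 4: ['mineral', 'we', 'open'] (min_width=15, slack=1)
Line 5: ['is', 'no'] (min_width=5, slack=11)

Answer: |that purple draw|
|how red grass   |
|picture standard|
|mineral we open |
|is no           |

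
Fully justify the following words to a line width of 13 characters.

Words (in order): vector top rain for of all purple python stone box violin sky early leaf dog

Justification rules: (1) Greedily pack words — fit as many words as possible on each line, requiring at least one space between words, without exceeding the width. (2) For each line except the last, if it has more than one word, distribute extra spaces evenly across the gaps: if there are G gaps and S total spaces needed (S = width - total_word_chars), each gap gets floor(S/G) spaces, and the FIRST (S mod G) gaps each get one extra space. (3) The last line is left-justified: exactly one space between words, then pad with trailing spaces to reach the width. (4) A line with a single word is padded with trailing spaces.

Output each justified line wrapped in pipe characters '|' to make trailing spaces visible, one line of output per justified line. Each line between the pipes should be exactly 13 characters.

Answer: |vector    top|
|rain  for  of|
|all    purple|
|python  stone|
|box    violin|
|sky     early|
|leaf dog     |

Derivation:
Line 1: ['vector', 'top'] (min_width=10, slack=3)
Line 2: ['rain', 'for', 'of'] (min_width=11, slack=2)
Line 3: ['all', 'purple'] (min_width=10, slack=3)
Line 4: ['python', 'stone'] (min_width=12, slack=1)
Line 5: ['box', 'violin'] (min_width=10, slack=3)
Line 6: ['sky', 'early'] (min_width=9, slack=4)
Line 7: ['leaf', 'dog'] (min_width=8, slack=5)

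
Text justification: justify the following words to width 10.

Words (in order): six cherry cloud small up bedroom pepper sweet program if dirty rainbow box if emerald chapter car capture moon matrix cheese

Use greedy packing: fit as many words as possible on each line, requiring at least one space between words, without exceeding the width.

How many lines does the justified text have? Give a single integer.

Answer: 17

Derivation:
Line 1: ['six', 'cherry'] (min_width=10, slack=0)
Line 2: ['cloud'] (min_width=5, slack=5)
Line 3: ['small', 'up'] (min_width=8, slack=2)
Line 4: ['bedroom'] (min_width=7, slack=3)
Line 5: ['pepper'] (min_width=6, slack=4)
Line 6: ['sweet'] (min_width=5, slack=5)
Line 7: ['program', 'if'] (min_width=10, slack=0)
Line 8: ['dirty'] (min_width=5, slack=5)
Line 9: ['rainbow'] (min_width=7, slack=3)
Line 10: ['box', 'if'] (min_width=6, slack=4)
Line 11: ['emerald'] (min_width=7, slack=3)
Line 12: ['chapter'] (min_width=7, slack=3)
Line 13: ['car'] (min_width=3, slack=7)
Line 14: ['capture'] (min_width=7, slack=3)
Line 15: ['moon'] (min_width=4, slack=6)
Line 16: ['matrix'] (min_width=6, slack=4)
Line 17: ['cheese'] (min_width=6, slack=4)
Total lines: 17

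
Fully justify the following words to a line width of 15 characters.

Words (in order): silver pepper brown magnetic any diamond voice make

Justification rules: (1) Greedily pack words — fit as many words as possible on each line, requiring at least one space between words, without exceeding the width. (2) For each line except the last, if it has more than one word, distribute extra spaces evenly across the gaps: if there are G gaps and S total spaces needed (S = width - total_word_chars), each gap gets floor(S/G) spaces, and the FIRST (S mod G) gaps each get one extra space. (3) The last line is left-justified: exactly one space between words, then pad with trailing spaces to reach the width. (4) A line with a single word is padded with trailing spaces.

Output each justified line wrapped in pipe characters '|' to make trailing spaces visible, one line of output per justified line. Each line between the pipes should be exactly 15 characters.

Answer: |silver   pepper|
|brown  magnetic|
|any     diamond|
|voice make     |

Derivation:
Line 1: ['silver', 'pepper'] (min_width=13, slack=2)
Line 2: ['brown', 'magnetic'] (min_width=14, slack=1)
Line 3: ['any', 'diamond'] (min_width=11, slack=4)
Line 4: ['voice', 'make'] (min_width=10, slack=5)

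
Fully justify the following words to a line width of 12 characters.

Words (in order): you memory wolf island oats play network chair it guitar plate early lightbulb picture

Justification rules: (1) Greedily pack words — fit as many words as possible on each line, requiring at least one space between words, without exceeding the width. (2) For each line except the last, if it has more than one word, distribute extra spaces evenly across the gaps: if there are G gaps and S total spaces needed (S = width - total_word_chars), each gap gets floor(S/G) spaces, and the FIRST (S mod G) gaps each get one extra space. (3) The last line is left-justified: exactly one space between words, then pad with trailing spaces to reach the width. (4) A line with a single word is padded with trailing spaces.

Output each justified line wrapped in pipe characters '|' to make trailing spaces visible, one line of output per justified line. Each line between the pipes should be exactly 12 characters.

Line 1: ['you', 'memory'] (min_width=10, slack=2)
Line 2: ['wolf', 'island'] (min_width=11, slack=1)
Line 3: ['oats', 'play'] (min_width=9, slack=3)
Line 4: ['network'] (min_width=7, slack=5)
Line 5: ['chair', 'it'] (min_width=8, slack=4)
Line 6: ['guitar', 'plate'] (min_width=12, slack=0)
Line 7: ['early'] (min_width=5, slack=7)
Line 8: ['lightbulb'] (min_width=9, slack=3)
Line 9: ['picture'] (min_width=7, slack=5)

Answer: |you   memory|
|wolf  island|
|oats    play|
|network     |
|chair     it|
|guitar plate|
|early       |
|lightbulb   |
|picture     |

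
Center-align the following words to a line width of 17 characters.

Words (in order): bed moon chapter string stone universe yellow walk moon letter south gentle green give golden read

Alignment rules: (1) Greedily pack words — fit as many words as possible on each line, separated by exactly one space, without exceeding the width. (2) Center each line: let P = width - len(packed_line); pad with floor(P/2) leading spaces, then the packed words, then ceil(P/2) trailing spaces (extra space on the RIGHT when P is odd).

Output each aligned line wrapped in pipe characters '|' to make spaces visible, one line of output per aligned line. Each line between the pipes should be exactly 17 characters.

Line 1: ['bed', 'moon', 'chapter'] (min_width=16, slack=1)
Line 2: ['string', 'stone'] (min_width=12, slack=5)
Line 3: ['universe', 'yellow'] (min_width=15, slack=2)
Line 4: ['walk', 'moon', 'letter'] (min_width=16, slack=1)
Line 5: ['south', 'gentle'] (min_width=12, slack=5)
Line 6: ['green', 'give', 'golden'] (min_width=17, slack=0)
Line 7: ['read'] (min_width=4, slack=13)

Answer: |bed moon chapter |
|  string stone   |
| universe yellow |
|walk moon letter |
|  south gentle   |
|green give golden|
|      read       |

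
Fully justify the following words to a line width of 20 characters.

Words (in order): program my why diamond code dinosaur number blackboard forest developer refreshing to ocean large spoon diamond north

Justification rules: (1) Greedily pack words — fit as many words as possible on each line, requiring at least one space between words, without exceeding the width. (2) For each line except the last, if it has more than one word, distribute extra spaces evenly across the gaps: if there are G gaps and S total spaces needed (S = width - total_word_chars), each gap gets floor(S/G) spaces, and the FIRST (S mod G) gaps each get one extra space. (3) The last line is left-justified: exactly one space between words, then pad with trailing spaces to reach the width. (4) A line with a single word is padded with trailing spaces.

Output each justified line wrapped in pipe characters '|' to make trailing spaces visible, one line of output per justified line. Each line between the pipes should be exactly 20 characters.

Line 1: ['program', 'my', 'why'] (min_width=14, slack=6)
Line 2: ['diamond', 'code'] (min_width=12, slack=8)
Line 3: ['dinosaur', 'number'] (min_width=15, slack=5)
Line 4: ['blackboard', 'forest'] (min_width=17, slack=3)
Line 5: ['developer', 'refreshing'] (min_width=20, slack=0)
Line 6: ['to', 'ocean', 'large', 'spoon'] (min_width=20, slack=0)
Line 7: ['diamond', 'north'] (min_width=13, slack=7)

Answer: |program    my    why|
|diamond         code|
|dinosaur      number|
|blackboard    forest|
|developer refreshing|
|to ocean large spoon|
|diamond north       |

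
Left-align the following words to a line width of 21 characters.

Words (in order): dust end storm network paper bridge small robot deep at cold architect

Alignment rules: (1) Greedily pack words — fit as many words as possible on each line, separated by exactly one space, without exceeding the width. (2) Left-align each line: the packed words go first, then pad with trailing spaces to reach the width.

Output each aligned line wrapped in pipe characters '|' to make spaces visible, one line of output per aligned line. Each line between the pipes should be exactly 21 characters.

Answer: |dust end storm       |
|network paper bridge |
|small robot deep at  |
|cold architect       |

Derivation:
Line 1: ['dust', 'end', 'storm'] (min_width=14, slack=7)
Line 2: ['network', 'paper', 'bridge'] (min_width=20, slack=1)
Line 3: ['small', 'robot', 'deep', 'at'] (min_width=19, slack=2)
Line 4: ['cold', 'architect'] (min_width=14, slack=7)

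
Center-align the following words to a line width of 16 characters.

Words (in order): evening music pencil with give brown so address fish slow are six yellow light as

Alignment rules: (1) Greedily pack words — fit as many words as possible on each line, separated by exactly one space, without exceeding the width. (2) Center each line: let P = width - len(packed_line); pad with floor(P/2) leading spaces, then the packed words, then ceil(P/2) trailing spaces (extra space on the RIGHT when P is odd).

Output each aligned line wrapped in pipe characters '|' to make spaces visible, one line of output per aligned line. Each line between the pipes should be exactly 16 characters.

Answer: | evening music  |
|pencil with give|
|brown so address|
| fish slow are  |
|six yellow light|
|       as       |

Derivation:
Line 1: ['evening', 'music'] (min_width=13, slack=3)
Line 2: ['pencil', 'with', 'give'] (min_width=16, slack=0)
Line 3: ['brown', 'so', 'address'] (min_width=16, slack=0)
Line 4: ['fish', 'slow', 'are'] (min_width=13, slack=3)
Line 5: ['six', 'yellow', 'light'] (min_width=16, slack=0)
Line 6: ['as'] (min_width=2, slack=14)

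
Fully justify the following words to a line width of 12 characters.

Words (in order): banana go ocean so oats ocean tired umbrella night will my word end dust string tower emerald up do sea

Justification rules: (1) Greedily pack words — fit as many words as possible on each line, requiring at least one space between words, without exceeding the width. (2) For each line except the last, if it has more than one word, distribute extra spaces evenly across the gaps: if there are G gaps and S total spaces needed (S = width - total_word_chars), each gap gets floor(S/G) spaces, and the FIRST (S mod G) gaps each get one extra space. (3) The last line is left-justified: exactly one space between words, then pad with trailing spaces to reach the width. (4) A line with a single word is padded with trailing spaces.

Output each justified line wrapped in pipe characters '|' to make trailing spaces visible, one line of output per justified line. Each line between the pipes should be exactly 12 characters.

Line 1: ['banana', 'go'] (min_width=9, slack=3)
Line 2: ['ocean', 'so'] (min_width=8, slack=4)
Line 3: ['oats', 'ocean'] (min_width=10, slack=2)
Line 4: ['tired'] (min_width=5, slack=7)
Line 5: ['umbrella'] (min_width=8, slack=4)
Line 6: ['night', 'will'] (min_width=10, slack=2)
Line 7: ['my', 'word', 'end'] (min_width=11, slack=1)
Line 8: ['dust', 'string'] (min_width=11, slack=1)
Line 9: ['tower'] (min_width=5, slack=7)
Line 10: ['emerald', 'up'] (min_width=10, slack=2)
Line 11: ['do', 'sea'] (min_width=6, slack=6)

Answer: |banana    go|
|ocean     so|
|oats   ocean|
|tired       |
|umbrella    |
|night   will|
|my  word end|
|dust  string|
|tower       |
|emerald   up|
|do sea      |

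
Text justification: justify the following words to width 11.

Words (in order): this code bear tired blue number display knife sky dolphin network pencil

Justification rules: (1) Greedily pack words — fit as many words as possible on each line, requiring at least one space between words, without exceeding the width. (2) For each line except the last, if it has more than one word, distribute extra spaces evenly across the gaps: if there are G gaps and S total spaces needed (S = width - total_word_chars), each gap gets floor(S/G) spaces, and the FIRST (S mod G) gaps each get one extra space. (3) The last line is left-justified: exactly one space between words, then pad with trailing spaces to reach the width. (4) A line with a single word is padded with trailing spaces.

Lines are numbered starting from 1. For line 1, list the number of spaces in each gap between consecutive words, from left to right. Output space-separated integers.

Line 1: ['this', 'code'] (min_width=9, slack=2)
Line 2: ['bear', 'tired'] (min_width=10, slack=1)
Line 3: ['blue', 'number'] (min_width=11, slack=0)
Line 4: ['display'] (min_width=7, slack=4)
Line 5: ['knife', 'sky'] (min_width=9, slack=2)
Line 6: ['dolphin'] (min_width=7, slack=4)
Line 7: ['network'] (min_width=7, slack=4)
Line 8: ['pencil'] (min_width=6, slack=5)

Answer: 3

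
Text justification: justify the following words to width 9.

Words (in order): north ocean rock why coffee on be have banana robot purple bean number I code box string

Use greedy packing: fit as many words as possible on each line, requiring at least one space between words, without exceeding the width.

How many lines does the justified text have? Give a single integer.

Line 1: ['north'] (min_width=5, slack=4)
Line 2: ['ocean'] (min_width=5, slack=4)
Line 3: ['rock', 'why'] (min_width=8, slack=1)
Line 4: ['coffee', 'on'] (min_width=9, slack=0)
Line 5: ['be', 'have'] (min_width=7, slack=2)
Line 6: ['banana'] (min_width=6, slack=3)
Line 7: ['robot'] (min_width=5, slack=4)
Line 8: ['purple'] (min_width=6, slack=3)
Line 9: ['bean'] (min_width=4, slack=5)
Line 10: ['number', 'I'] (min_width=8, slack=1)
Line 11: ['code', 'box'] (min_width=8, slack=1)
Line 12: ['string'] (min_width=6, slack=3)
Total lines: 12

Answer: 12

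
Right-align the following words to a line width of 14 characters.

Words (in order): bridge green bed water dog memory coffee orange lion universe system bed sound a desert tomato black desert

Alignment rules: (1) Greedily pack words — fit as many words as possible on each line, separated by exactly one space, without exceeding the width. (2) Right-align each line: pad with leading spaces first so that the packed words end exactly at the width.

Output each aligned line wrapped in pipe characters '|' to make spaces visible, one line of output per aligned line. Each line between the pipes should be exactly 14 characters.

Line 1: ['bridge', 'green'] (min_width=12, slack=2)
Line 2: ['bed', 'water', 'dog'] (min_width=13, slack=1)
Line 3: ['memory', 'coffee'] (min_width=13, slack=1)
Line 4: ['orange', 'lion'] (min_width=11, slack=3)
Line 5: ['universe'] (min_width=8, slack=6)
Line 6: ['system', 'bed'] (min_width=10, slack=4)
Line 7: ['sound', 'a', 'desert'] (min_width=14, slack=0)
Line 8: ['tomato', 'black'] (min_width=12, slack=2)
Line 9: ['desert'] (min_width=6, slack=8)

Answer: |  bridge green|
| bed water dog|
| memory coffee|
|   orange lion|
|      universe|
|    system bed|
|sound a desert|
|  tomato black|
|        desert|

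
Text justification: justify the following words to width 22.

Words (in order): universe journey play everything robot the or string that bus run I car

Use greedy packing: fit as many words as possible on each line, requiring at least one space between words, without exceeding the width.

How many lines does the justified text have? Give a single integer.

Line 1: ['universe', 'journey', 'play'] (min_width=21, slack=1)
Line 2: ['everything', 'robot', 'the'] (min_width=20, slack=2)
Line 3: ['or', 'string', 'that', 'bus', 'run'] (min_width=22, slack=0)
Line 4: ['I', 'car'] (min_width=5, slack=17)
Total lines: 4

Answer: 4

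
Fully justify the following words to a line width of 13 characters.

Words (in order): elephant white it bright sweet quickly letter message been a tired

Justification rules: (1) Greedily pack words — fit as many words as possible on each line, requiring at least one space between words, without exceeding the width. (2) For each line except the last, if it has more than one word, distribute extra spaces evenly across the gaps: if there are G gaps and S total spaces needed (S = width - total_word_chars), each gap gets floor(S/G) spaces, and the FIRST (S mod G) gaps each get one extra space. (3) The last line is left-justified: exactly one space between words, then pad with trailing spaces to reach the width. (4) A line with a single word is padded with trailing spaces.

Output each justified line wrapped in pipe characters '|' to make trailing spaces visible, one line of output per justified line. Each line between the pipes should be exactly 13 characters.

Line 1: ['elephant'] (min_width=8, slack=5)
Line 2: ['white', 'it'] (min_width=8, slack=5)
Line 3: ['bright', 'sweet'] (min_width=12, slack=1)
Line 4: ['quickly'] (min_width=7, slack=6)
Line 5: ['letter'] (min_width=6, slack=7)
Line 6: ['message', 'been'] (min_width=12, slack=1)
Line 7: ['a', 'tired'] (min_width=7, slack=6)

Answer: |elephant     |
|white      it|
|bright  sweet|
|quickly      |
|letter       |
|message  been|
|a tired      |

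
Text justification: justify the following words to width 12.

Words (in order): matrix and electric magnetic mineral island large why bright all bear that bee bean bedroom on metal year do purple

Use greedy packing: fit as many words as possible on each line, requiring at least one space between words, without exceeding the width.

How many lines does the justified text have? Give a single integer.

Answer: 12

Derivation:
Line 1: ['matrix', 'and'] (min_width=10, slack=2)
Line 2: ['electric'] (min_width=8, slack=4)
Line 3: ['magnetic'] (min_width=8, slack=4)
Line 4: ['mineral'] (min_width=7, slack=5)
Line 5: ['island', 'large'] (min_width=12, slack=0)
Line 6: ['why', 'bright'] (min_width=10, slack=2)
Line 7: ['all', 'bear'] (min_width=8, slack=4)
Line 8: ['that', 'bee'] (min_width=8, slack=4)
Line 9: ['bean', 'bedroom'] (min_width=12, slack=0)
Line 10: ['on', 'metal'] (min_width=8, slack=4)
Line 11: ['year', 'do'] (min_width=7, slack=5)
Line 12: ['purple'] (min_width=6, slack=6)
Total lines: 12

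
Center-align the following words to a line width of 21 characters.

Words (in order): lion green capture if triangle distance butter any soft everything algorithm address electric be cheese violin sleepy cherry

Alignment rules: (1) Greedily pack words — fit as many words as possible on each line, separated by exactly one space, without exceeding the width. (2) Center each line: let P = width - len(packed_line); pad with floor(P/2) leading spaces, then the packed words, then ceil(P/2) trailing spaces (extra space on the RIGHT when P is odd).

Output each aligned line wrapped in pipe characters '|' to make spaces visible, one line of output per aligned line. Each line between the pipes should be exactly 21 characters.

Answer: |lion green capture if|
|  triangle distance  |
|   butter any soft   |
|everything algorithm |
| address electric be |
|cheese violin sleepy |
|       cherry        |

Derivation:
Line 1: ['lion', 'green', 'capture', 'if'] (min_width=21, slack=0)
Line 2: ['triangle', 'distance'] (min_width=17, slack=4)
Line 3: ['butter', 'any', 'soft'] (min_width=15, slack=6)
Line 4: ['everything', 'algorithm'] (min_width=20, slack=1)
Line 5: ['address', 'electric', 'be'] (min_width=19, slack=2)
Line 6: ['cheese', 'violin', 'sleepy'] (min_width=20, slack=1)
Line 7: ['cherry'] (min_width=6, slack=15)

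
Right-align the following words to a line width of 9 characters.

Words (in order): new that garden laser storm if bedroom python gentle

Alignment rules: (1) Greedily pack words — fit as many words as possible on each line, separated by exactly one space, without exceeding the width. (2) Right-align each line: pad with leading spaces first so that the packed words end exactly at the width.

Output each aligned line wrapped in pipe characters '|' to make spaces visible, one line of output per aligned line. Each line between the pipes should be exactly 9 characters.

Line 1: ['new', 'that'] (min_width=8, slack=1)
Line 2: ['garden'] (min_width=6, slack=3)
Line 3: ['laser'] (min_width=5, slack=4)
Line 4: ['storm', 'if'] (min_width=8, slack=1)
Line 5: ['bedroom'] (min_width=7, slack=2)
Line 6: ['python'] (min_width=6, slack=3)
Line 7: ['gentle'] (min_width=6, slack=3)

Answer: | new that|
|   garden|
|    laser|
| storm if|
|  bedroom|
|   python|
|   gentle|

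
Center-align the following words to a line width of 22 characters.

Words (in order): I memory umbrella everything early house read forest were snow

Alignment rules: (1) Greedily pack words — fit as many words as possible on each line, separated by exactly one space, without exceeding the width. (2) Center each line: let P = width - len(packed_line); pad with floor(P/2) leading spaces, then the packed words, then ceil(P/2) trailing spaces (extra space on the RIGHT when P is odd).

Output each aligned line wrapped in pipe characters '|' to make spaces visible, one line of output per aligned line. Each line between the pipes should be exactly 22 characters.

Line 1: ['I', 'memory', 'umbrella'] (min_width=17, slack=5)
Line 2: ['everything', 'early', 'house'] (min_width=22, slack=0)
Line 3: ['read', 'forest', 'were', 'snow'] (min_width=21, slack=1)

Answer: |  I memory umbrella   |
|everything early house|
|read forest were snow |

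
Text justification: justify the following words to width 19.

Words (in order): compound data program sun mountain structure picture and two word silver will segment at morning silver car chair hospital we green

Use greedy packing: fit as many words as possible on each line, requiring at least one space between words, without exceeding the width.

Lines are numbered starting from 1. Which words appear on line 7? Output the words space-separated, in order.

Line 1: ['compound', 'data'] (min_width=13, slack=6)
Line 2: ['program', 'sun'] (min_width=11, slack=8)
Line 3: ['mountain', 'structure'] (min_width=18, slack=1)
Line 4: ['picture', 'and', 'two'] (min_width=15, slack=4)
Line 5: ['word', 'silver', 'will'] (min_width=16, slack=3)
Line 6: ['segment', 'at', 'morning'] (min_width=18, slack=1)
Line 7: ['silver', 'car', 'chair'] (min_width=16, slack=3)
Line 8: ['hospital', 'we', 'green'] (min_width=17, slack=2)

Answer: silver car chair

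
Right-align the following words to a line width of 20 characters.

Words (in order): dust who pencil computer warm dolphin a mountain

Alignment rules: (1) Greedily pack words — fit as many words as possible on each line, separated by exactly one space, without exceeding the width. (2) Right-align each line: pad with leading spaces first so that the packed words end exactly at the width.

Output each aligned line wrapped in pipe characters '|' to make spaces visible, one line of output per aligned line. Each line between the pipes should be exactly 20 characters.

Line 1: ['dust', 'who', 'pencil'] (min_width=15, slack=5)
Line 2: ['computer', 'warm'] (min_width=13, slack=7)
Line 3: ['dolphin', 'a', 'mountain'] (min_width=18, slack=2)

Answer: |     dust who pencil|
|       computer warm|
|  dolphin a mountain|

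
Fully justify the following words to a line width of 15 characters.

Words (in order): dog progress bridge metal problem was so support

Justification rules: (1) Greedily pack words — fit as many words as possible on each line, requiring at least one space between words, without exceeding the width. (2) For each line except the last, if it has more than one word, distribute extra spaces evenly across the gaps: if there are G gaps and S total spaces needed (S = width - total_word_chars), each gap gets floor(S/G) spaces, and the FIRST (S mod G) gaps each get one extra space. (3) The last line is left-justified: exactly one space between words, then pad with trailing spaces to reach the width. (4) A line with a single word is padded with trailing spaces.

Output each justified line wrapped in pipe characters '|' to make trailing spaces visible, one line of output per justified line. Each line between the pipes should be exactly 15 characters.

Line 1: ['dog', 'progress'] (min_width=12, slack=3)
Line 2: ['bridge', 'metal'] (min_width=12, slack=3)
Line 3: ['problem', 'was', 'so'] (min_width=14, slack=1)
Line 4: ['support'] (min_width=7, slack=8)

Answer: |dog    progress|
|bridge    metal|
|problem  was so|
|support        |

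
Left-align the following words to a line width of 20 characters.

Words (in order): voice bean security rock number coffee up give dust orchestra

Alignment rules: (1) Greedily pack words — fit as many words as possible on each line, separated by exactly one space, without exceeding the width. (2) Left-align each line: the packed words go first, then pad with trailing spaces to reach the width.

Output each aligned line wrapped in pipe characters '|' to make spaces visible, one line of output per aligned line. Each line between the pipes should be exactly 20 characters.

Answer: |voice bean security |
|rock number coffee  |
|up give dust        |
|orchestra           |

Derivation:
Line 1: ['voice', 'bean', 'security'] (min_width=19, slack=1)
Line 2: ['rock', 'number', 'coffee'] (min_width=18, slack=2)
Line 3: ['up', 'give', 'dust'] (min_width=12, slack=8)
Line 4: ['orchestra'] (min_width=9, slack=11)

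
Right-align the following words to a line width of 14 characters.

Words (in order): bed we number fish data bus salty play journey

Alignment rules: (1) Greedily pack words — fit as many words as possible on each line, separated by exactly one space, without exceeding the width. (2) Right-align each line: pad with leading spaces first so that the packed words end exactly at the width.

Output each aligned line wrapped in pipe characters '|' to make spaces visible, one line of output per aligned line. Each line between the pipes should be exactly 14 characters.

Answer: | bed we number|
| fish data bus|
|    salty play|
|       journey|

Derivation:
Line 1: ['bed', 'we', 'number'] (min_width=13, slack=1)
Line 2: ['fish', 'data', 'bus'] (min_width=13, slack=1)
Line 3: ['salty', 'play'] (min_width=10, slack=4)
Line 4: ['journey'] (min_width=7, slack=7)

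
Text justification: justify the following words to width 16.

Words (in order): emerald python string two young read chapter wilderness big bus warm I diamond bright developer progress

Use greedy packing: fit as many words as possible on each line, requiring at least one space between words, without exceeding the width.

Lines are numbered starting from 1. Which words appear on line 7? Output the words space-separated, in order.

Answer: developer

Derivation:
Line 1: ['emerald', 'python'] (min_width=14, slack=2)
Line 2: ['string', 'two', 'young'] (min_width=16, slack=0)
Line 3: ['read', 'chapter'] (min_width=12, slack=4)
Line 4: ['wilderness', 'big'] (min_width=14, slack=2)
Line 5: ['bus', 'warm', 'I'] (min_width=10, slack=6)
Line 6: ['diamond', 'bright'] (min_width=14, slack=2)
Line 7: ['developer'] (min_width=9, slack=7)
Line 8: ['progress'] (min_width=8, slack=8)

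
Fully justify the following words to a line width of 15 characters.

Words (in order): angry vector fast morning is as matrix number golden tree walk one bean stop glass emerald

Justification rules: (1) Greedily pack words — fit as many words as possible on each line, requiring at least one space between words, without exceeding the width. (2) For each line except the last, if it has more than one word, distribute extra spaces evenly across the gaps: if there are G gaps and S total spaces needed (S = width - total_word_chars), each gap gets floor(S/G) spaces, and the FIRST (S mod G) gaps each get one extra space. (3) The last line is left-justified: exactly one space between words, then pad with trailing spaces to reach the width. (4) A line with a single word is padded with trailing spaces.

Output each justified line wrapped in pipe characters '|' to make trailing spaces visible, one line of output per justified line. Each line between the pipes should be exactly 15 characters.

Answer: |angry    vector|
|fast morning is|
|as       matrix|
|number   golden|
|tree  walk  one|
|bean stop glass|
|emerald        |

Derivation:
Line 1: ['angry', 'vector'] (min_width=12, slack=3)
Line 2: ['fast', 'morning', 'is'] (min_width=15, slack=0)
Line 3: ['as', 'matrix'] (min_width=9, slack=6)
Line 4: ['number', 'golden'] (min_width=13, slack=2)
Line 5: ['tree', 'walk', 'one'] (min_width=13, slack=2)
Line 6: ['bean', 'stop', 'glass'] (min_width=15, slack=0)
Line 7: ['emerald'] (min_width=7, slack=8)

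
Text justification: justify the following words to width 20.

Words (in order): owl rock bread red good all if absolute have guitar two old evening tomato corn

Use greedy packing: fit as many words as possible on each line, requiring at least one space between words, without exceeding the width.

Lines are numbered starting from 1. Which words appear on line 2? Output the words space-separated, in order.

Line 1: ['owl', 'rock', 'bread', 'red'] (min_width=18, slack=2)
Line 2: ['good', 'all', 'if', 'absolute'] (min_width=20, slack=0)
Line 3: ['have', 'guitar', 'two', 'old'] (min_width=19, slack=1)
Line 4: ['evening', 'tomato', 'corn'] (min_width=19, slack=1)

Answer: good all if absolute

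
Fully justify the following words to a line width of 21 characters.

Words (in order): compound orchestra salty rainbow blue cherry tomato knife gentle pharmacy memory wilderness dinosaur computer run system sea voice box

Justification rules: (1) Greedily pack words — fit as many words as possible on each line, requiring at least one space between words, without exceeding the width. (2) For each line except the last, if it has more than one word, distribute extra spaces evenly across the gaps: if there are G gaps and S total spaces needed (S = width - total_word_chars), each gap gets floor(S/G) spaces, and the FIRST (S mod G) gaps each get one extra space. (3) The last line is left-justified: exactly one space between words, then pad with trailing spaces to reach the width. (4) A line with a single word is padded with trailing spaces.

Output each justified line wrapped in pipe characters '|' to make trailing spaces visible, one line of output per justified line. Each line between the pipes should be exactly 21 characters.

Line 1: ['compound', 'orchestra'] (min_width=18, slack=3)
Line 2: ['salty', 'rainbow', 'blue'] (min_width=18, slack=3)
Line 3: ['cherry', 'tomato', 'knife'] (min_width=19, slack=2)
Line 4: ['gentle', 'pharmacy'] (min_width=15, slack=6)
Line 5: ['memory', 'wilderness'] (min_width=17, slack=4)
Line 6: ['dinosaur', 'computer', 'run'] (min_width=21, slack=0)
Line 7: ['system', 'sea', 'voice', 'box'] (min_width=20, slack=1)

Answer: |compound    orchestra|
|salty   rainbow  blue|
|cherry  tomato  knife|
|gentle       pharmacy|
|memory     wilderness|
|dinosaur computer run|
|system sea voice box |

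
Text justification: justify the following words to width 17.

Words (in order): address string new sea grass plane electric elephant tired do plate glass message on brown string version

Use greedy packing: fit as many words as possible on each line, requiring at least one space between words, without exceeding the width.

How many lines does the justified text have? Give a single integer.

Answer: 7

Derivation:
Line 1: ['address', 'string'] (min_width=14, slack=3)
Line 2: ['new', 'sea', 'grass'] (min_width=13, slack=4)
Line 3: ['plane', 'electric'] (min_width=14, slack=3)
Line 4: ['elephant', 'tired', 'do'] (min_width=17, slack=0)
Line 5: ['plate', 'glass'] (min_width=11, slack=6)
Line 6: ['message', 'on', 'brown'] (min_width=16, slack=1)
Line 7: ['string', 'version'] (min_width=14, slack=3)
Total lines: 7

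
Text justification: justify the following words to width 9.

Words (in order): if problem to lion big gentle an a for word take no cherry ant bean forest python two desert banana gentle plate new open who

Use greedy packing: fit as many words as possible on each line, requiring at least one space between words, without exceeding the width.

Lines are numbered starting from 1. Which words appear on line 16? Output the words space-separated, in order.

Answer: plate new

Derivation:
Line 1: ['if'] (min_width=2, slack=7)
Line 2: ['problem'] (min_width=7, slack=2)
Line 3: ['to', 'lion'] (min_width=7, slack=2)
Line 4: ['big'] (min_width=3, slack=6)
Line 5: ['gentle', 'an'] (min_width=9, slack=0)
Line 6: ['a', 'for'] (min_width=5, slack=4)
Line 7: ['word', 'take'] (min_width=9, slack=0)
Line 8: ['no', 'cherry'] (min_width=9, slack=0)
Line 9: ['ant', 'bean'] (min_width=8, slack=1)
Line 10: ['forest'] (min_width=6, slack=3)
Line 11: ['python'] (min_width=6, slack=3)
Line 12: ['two'] (min_width=3, slack=6)
Line 13: ['desert'] (min_width=6, slack=3)
Line 14: ['banana'] (min_width=6, slack=3)
Line 15: ['gentle'] (min_width=6, slack=3)
Line 16: ['plate', 'new'] (min_width=9, slack=0)
Line 17: ['open', 'who'] (min_width=8, slack=1)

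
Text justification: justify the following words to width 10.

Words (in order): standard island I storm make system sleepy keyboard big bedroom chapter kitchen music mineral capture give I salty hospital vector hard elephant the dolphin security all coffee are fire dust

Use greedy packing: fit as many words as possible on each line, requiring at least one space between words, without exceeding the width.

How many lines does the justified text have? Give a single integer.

Line 1: ['standard'] (min_width=8, slack=2)
Line 2: ['island', 'I'] (min_width=8, slack=2)
Line 3: ['storm', 'make'] (min_width=10, slack=0)
Line 4: ['system'] (min_width=6, slack=4)
Line 5: ['sleepy'] (min_width=6, slack=4)
Line 6: ['keyboard'] (min_width=8, slack=2)
Line 7: ['big'] (min_width=3, slack=7)
Line 8: ['bedroom'] (min_width=7, slack=3)
Line 9: ['chapter'] (min_width=7, slack=3)
Line 10: ['kitchen'] (min_width=7, slack=3)
Line 11: ['music'] (min_width=5, slack=5)
Line 12: ['mineral'] (min_width=7, slack=3)
Line 13: ['capture'] (min_width=7, slack=3)
Line 14: ['give', 'I'] (min_width=6, slack=4)
Line 15: ['salty'] (min_width=5, slack=5)
Line 16: ['hospital'] (min_width=8, slack=2)
Line 17: ['vector'] (min_width=6, slack=4)
Line 18: ['hard'] (min_width=4, slack=6)
Line 19: ['elephant'] (min_width=8, slack=2)
Line 20: ['the'] (min_width=3, slack=7)
Line 21: ['dolphin'] (min_width=7, slack=3)
Line 22: ['security'] (min_width=8, slack=2)
Line 23: ['all', 'coffee'] (min_width=10, slack=0)
Line 24: ['are', 'fire'] (min_width=8, slack=2)
Line 25: ['dust'] (min_width=4, slack=6)
Total lines: 25

Answer: 25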